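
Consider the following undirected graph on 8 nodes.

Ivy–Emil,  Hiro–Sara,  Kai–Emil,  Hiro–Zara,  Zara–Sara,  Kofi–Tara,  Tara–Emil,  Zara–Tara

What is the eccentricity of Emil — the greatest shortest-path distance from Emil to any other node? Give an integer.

3

Distances from Emil: Hiro:3, Ivy:1, Kai:1, Kofi:2, Sara:3, Tara:1, Zara:2.
The largest is 3 (to Sara and Hiro), so the eccentricity of Emil is 3.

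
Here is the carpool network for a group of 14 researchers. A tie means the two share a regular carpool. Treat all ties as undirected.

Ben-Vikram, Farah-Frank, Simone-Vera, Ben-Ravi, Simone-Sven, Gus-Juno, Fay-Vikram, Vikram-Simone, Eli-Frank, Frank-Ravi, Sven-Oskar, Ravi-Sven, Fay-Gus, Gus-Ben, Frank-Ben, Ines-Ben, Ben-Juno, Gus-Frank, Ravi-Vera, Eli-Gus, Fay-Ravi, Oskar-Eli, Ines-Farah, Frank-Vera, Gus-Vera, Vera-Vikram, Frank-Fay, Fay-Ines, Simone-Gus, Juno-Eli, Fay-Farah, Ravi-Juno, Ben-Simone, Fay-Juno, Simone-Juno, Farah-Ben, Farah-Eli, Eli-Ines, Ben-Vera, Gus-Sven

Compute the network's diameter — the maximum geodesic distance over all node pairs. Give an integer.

Eccentricity of each node (its greatest distance to any other): Ben:3, Eli:3, Farah:3, Fay:3, Frank:2, Gus:2, Ines:3, Juno:2, Oskar:3, Ravi:2, Simone:2, Sven:3, Vera:3, Vikram:3.
The maximum eccentricity is 3, realized for instance by the pair Sven–Ines via Sven – Ravi – Ben – Ines. So the diameter is 3.

3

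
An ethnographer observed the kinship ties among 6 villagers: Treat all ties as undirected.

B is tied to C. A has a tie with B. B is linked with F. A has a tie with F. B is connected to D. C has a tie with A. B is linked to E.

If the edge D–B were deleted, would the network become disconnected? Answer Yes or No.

Without the D–B edge there is no alternate route between D and B, so the network disconnects. It is a bridge.

Yes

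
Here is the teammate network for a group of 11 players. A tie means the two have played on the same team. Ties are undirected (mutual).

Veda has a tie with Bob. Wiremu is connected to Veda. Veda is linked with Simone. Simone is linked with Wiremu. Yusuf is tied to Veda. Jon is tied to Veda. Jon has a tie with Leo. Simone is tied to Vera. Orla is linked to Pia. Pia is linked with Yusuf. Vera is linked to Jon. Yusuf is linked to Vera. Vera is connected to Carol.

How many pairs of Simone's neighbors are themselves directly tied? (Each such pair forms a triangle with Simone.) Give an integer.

1

Simone's neighbors: Veda, Vera, and Wiremu.
Neighbor pairs that are themselves tied: Simone–Veda–Wiremu. Each forms one triangle with Simone, for 1 in total.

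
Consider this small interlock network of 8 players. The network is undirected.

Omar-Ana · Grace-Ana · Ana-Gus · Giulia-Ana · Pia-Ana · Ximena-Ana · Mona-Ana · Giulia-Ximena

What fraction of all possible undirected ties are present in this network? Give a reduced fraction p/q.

2/7

There are 8 edges and 8 nodes, so the maximum possible is C(8,2) = 28.
Density = 8/28 = 2/7.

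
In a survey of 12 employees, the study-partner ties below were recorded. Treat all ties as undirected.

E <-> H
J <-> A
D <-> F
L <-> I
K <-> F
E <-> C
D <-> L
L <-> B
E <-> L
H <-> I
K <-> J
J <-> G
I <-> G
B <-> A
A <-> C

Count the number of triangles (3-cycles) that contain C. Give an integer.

0

C's neighbors are A and E, but none of them are tied to each other, so no triangle contains C.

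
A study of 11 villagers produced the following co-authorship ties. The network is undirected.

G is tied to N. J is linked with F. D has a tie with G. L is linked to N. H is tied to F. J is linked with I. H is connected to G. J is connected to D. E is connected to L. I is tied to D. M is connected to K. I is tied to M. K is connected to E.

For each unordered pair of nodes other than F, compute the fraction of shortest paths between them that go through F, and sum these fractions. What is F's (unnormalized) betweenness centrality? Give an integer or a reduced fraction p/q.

7/3

Pairs whose geodesics pass through F — J–H: 1; H–K: 1/3; H–M: 1/2; H–I: 1/2.
All other pairs contribute 0.
Summing the contributions gives betweenness(F) = 7/3.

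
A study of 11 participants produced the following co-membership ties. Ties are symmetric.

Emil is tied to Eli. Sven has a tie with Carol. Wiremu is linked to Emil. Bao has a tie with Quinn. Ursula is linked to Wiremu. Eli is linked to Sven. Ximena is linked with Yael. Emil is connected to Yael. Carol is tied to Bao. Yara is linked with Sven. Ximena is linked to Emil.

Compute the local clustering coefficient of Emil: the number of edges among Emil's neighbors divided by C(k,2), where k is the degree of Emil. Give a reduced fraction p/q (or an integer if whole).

Emil's neighbors: Eli, Wiremu, Ximena, and Yael (k = 4).
Possible neighbor pairs: C(4,2) = 6. Edges among them: Ximena–Yael → e = 1.
Clustering(Emil) = 1/6.

1/6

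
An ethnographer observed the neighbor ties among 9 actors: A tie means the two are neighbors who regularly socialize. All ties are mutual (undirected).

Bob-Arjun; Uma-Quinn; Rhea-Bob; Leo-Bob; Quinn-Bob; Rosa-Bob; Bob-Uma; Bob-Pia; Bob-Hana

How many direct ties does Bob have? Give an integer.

Bob is directly tied to Arjun, Hana, Leo, Pia, Quinn, Rhea, Rosa, and Uma. That is 8 neighbors, so the degree of Bob is 8.

8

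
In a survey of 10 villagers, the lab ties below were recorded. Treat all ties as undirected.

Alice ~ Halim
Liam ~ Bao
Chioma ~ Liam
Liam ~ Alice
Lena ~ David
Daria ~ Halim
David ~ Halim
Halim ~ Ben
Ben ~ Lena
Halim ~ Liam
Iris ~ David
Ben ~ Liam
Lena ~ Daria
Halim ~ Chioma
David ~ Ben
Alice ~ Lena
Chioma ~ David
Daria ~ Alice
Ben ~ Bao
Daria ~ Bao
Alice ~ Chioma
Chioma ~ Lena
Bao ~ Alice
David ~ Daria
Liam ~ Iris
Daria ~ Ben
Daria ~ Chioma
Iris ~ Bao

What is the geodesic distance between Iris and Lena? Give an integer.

One shortest route is Iris – David – Lena, which uses 2 edges, and Iris and Lena are not directly tied, so nothing shorter exists. So d(Iris,Lena) = 2.

2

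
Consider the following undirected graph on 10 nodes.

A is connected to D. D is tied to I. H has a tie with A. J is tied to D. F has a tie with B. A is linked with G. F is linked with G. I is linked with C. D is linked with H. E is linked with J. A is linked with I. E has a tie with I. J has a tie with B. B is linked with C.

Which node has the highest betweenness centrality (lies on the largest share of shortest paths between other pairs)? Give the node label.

A

Unnormalized betweenness of each node: A:25/3, B:6, C:11/6, D:6, E:1/2, F:7/3, G:10/3, H:0, I:8, J:17/3.
A has the largest value, 25/3, making it the main broker — the node through which the most shortest paths run.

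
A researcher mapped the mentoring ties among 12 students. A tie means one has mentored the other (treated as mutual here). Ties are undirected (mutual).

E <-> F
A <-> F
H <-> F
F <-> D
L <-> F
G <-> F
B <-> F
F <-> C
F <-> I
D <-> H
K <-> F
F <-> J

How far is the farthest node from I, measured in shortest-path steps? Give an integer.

Distances from I: A:2, B:2, C:2, D:2, E:2, F:1, G:2, H:2, J:2, K:2, L:2.
The largest is 2 (to D, G, K, H, E, L, J, A, C, and B), so the eccentricity of I is 2.

2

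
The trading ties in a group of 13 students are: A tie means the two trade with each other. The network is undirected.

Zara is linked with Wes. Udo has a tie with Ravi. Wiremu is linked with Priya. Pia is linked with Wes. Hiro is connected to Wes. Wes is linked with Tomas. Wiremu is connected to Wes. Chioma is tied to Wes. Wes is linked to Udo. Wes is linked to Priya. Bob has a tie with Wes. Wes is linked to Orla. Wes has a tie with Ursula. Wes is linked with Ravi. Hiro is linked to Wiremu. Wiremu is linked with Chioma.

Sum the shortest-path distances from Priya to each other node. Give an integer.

22

Distances from Priya: Bob:2, Chioma:2, Hiro:2, Orla:2, Pia:2, Ravi:2, Tomas:2, Udo:2, Ursula:2, Wes:1, Wiremu:1, Zara:2.
Sum = 2 + 2 + 2 + 2 + 2 + 2 + 2 + 2 + 2 + 1 + 1 + 2 = 22.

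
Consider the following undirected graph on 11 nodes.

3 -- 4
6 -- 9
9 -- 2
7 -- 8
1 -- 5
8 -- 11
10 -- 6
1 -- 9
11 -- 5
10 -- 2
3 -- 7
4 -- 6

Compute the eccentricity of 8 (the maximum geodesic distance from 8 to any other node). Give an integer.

5

Distances from 8: 1:3, 2:5, 3:2, 4:3, 5:2, 6:4, 7:1, 9:4, 10:5, 11:1.
The largest is 5 (to 2 and 10), so the eccentricity of 8 is 5.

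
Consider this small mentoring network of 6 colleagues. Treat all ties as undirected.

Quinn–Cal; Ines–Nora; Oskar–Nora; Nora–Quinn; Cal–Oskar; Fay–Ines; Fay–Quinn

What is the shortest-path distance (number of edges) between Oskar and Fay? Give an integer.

3

One shortest route is Oskar – Nora – Quinn – Fay, which uses 3 edges, and at distance 2 from Oskar we only reach {Ines, Quinn}, which does not include Fay. So d(Oskar,Fay) = 3.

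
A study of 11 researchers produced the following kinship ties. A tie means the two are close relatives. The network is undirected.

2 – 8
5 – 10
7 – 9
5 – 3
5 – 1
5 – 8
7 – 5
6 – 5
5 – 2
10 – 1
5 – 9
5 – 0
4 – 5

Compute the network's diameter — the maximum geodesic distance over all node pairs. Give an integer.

Eccentricity of each node (its greatest distance to any other): 0:2, 1:2, 2:2, 3:2, 4:2, 5:1, 6:2, 7:2, 8:2, 9:2, 10:2.
The maximum eccentricity is 2, realized for instance by the pair 9–0 via 9 – 5 – 0. So the diameter is 2.

2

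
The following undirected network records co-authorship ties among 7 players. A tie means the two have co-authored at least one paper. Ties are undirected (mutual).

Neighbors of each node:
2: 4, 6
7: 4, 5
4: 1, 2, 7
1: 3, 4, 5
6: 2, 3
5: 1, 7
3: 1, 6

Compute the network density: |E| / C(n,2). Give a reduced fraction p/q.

There are 8 edges and 7 nodes, so the maximum possible is C(7,2) = 21.
Density = 8/21.

8/21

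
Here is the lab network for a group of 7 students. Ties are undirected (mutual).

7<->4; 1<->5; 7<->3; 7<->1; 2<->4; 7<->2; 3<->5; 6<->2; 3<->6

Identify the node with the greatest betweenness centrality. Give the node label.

7

Unnormalized betweenness of each node: 1:4/3, 2:11/6, 3:23/6, 4:0, 5:5/6, 6:5/6, 7:19/3.
7 has the largest value, 19/3, making it the main broker — the node through which the most shortest paths run.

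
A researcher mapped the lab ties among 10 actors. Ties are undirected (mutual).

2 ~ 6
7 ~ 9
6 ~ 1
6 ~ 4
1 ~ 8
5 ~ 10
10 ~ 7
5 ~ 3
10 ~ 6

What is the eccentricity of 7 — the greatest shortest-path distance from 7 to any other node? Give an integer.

4

Distances from 7: 1:3, 2:3, 3:3, 4:3, 5:2, 6:2, 8:4, 9:1, 10:1.
The largest is 4 (to 8), so the eccentricity of 7 is 4.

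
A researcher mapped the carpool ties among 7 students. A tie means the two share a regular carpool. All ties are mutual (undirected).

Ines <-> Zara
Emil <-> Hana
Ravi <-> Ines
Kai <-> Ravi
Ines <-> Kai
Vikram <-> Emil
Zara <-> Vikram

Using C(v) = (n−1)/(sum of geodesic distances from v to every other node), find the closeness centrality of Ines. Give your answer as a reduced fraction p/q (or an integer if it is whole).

Distances from Ines: Emil:3, Hana:4, Kai:1, Ravi:1, Vikram:2, Zara:1. Sum = 12.
n = 7, so closeness = 6/12 = 1/2.

1/2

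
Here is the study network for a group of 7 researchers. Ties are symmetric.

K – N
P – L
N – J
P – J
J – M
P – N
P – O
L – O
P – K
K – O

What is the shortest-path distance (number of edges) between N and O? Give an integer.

One shortest route is N – K – O, which uses 2 edges, and N and O are not directly tied, so nothing shorter exists. So d(N,O) = 2.

2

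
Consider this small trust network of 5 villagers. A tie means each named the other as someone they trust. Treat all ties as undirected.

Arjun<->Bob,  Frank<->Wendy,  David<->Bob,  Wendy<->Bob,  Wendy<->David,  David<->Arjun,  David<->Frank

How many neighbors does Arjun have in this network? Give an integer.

2

Arjun is directly tied to Bob and David. That is 2 neighbors, so the degree of Arjun is 2.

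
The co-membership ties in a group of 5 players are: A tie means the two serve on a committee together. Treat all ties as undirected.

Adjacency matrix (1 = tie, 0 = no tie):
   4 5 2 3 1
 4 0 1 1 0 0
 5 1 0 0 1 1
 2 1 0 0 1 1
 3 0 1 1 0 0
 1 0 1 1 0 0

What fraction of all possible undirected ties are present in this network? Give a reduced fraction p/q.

3/5

There are 6 edges and 5 nodes, so the maximum possible is C(5,2) = 10.
Density = 6/10 = 3/5.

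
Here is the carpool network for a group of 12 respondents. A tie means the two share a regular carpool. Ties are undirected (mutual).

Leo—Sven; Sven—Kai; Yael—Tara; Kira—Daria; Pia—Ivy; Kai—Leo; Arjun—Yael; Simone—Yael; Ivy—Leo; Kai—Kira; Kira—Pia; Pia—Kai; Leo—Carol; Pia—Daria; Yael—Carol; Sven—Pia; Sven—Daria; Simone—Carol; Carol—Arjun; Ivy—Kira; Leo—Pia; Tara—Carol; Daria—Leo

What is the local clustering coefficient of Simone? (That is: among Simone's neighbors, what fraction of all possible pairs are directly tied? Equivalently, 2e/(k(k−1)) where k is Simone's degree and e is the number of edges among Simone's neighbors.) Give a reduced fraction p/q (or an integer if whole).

1

Simone's neighbors: Carol and Yael (k = 2).
Possible neighbor pairs: C(2,2) = 1. Edges among them: Carol–Yael → e = 1.
Clustering(Simone) = 1/1.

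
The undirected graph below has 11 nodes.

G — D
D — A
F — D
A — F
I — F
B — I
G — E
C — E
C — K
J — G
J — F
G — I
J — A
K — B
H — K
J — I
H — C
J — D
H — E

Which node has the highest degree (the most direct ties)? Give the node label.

Degrees — A:3, B:2, C:3, D:4, E:3, F:4, G:4, H:3, I:4, J:5, K:3.
The maximum is 5, attained only by J.

J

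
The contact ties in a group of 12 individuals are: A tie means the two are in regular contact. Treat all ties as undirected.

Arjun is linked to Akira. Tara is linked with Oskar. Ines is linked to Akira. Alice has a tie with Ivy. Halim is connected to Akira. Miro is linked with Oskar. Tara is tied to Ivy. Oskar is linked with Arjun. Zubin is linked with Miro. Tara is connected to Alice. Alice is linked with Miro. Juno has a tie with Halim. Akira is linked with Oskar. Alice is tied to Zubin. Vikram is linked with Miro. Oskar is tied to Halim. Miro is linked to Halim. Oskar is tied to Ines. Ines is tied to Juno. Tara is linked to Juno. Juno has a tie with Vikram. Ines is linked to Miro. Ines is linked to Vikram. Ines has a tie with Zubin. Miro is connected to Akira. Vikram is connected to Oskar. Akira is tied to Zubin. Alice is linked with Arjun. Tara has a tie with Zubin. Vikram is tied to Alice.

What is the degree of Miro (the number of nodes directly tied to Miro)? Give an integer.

Miro is directly tied to Akira, Alice, Halim, Ines, Oskar, Vikram, and Zubin. That is 7 neighbors, so the degree of Miro is 7.

7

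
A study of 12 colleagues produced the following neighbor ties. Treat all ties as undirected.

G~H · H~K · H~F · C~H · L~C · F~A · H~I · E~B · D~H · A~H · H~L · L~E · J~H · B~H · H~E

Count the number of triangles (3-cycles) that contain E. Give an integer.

2

E's neighbors: B, H, and L.
Neighbor pairs that are themselves tied: E–B–H; E–H–L. Each forms one triangle with E, for 2 in total.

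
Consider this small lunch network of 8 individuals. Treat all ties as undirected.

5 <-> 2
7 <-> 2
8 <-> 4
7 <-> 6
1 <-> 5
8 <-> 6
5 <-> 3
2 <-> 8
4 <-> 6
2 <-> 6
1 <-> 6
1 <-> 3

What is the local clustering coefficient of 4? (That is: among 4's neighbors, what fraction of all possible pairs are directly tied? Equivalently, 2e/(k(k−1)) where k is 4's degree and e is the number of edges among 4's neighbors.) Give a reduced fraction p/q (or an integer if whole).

4's neighbors: 6 and 8 (k = 2).
Possible neighbor pairs: C(2,2) = 1. Edges among them: 6–8 → e = 1.
Clustering(4) = 1/1.

1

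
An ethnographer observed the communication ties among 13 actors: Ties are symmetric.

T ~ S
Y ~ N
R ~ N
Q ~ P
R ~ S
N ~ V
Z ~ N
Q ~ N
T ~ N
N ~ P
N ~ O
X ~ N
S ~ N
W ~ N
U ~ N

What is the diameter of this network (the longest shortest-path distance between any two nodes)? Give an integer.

Eccentricity of each node (its greatest distance to any other): N:1, O:2, P:2, Q:2, R:2, S:2, T:2, U:2, V:2, W:2, X:2, Y:2, Z:2.
The maximum eccentricity is 2, realized for instance by the pair Q–W via Q – N – W. So the diameter is 2.

2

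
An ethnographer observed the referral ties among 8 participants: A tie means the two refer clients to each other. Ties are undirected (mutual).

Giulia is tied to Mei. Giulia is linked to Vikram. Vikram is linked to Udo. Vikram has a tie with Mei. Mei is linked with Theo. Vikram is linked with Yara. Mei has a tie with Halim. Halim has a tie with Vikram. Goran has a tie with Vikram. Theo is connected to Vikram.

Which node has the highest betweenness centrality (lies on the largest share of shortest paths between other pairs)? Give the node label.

Vikram

Unnormalized betweenness of each node: Giulia:0, Goran:0, Halim:0, Mei:3/2, Theo:0, Udo:0, Vikram:33/2, Yara:0.
Vikram has the largest value, 33/2, making it the main broker — the node through which the most shortest paths run.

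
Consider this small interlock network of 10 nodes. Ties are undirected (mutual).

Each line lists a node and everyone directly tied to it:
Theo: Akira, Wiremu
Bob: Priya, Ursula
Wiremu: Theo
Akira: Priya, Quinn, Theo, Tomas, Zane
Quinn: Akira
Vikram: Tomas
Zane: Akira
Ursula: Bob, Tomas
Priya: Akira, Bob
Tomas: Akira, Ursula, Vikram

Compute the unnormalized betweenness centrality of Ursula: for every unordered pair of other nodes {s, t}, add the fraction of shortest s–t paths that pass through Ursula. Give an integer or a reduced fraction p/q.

2

Pairs whose geodesics pass through Ursula — Bob–Tomas: 1; Bob–Vikram: 1.
All other pairs contribute 0.
Summing the contributions gives betweenness(Ursula) = 2.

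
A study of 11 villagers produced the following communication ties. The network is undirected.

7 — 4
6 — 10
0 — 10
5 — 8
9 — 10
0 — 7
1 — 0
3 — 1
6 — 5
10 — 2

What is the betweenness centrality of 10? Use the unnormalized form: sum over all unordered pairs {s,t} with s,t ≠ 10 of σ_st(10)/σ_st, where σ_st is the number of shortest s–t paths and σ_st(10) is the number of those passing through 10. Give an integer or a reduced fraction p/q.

32

Pairs whose geodesics pass through 10 — 7–6: 1; 7–9: 1; 7–2: 1; 7–8: 1; 7–5: 1; 3–6: 1; 3–9: 1; 3–2: 1; 3–8: 1; 3–5: 1; 6–1: 1; 6–4: 1; 6–0: 1; 6–9: 1 … (+18 more pairs).
All other pairs contribute 0.
Summing the contributions gives betweenness(10) = 32.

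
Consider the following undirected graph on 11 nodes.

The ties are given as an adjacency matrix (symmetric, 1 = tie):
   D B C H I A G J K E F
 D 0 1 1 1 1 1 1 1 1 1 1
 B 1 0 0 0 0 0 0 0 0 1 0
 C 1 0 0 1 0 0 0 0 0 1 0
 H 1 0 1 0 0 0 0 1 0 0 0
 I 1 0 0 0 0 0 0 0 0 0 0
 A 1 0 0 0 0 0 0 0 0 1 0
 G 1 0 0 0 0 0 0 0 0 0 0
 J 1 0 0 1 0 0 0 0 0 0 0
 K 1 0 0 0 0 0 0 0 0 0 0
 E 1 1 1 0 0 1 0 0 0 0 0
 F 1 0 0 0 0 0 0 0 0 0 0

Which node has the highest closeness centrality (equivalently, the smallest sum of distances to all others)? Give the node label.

Farness (sum of distances to all others) for each node — A:18, B:18, C:17, D:10, E:16, F:19, G:19, H:17, I:19, J:18, K:19.
The smallest farness is 10, for D, so D has the highest closeness.

D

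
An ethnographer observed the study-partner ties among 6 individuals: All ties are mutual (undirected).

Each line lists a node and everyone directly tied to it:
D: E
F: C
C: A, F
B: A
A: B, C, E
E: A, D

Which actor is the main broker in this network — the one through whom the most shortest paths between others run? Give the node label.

Unnormalized betweenness of each node: A:8, B:0, C:4, D:0, E:4, F:0.
A has the largest value, 8, making it the main broker — the node through which the most shortest paths run.

A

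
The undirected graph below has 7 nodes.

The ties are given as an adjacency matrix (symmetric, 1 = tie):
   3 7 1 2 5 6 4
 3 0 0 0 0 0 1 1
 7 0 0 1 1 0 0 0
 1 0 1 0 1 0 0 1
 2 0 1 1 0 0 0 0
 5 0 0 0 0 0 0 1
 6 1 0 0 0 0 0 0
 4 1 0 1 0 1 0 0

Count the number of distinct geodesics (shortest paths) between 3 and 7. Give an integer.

The shortest distance is 3, and the only length-3 path is 3–4–1–7. So there is exactly 1 shortest path.

1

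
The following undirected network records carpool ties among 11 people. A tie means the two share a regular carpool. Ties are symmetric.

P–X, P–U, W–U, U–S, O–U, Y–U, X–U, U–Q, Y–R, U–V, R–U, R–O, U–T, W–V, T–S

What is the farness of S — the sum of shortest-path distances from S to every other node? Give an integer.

18

Distances from S: O:2, P:2, Q:2, R:2, T:1, U:1, V:2, W:2, X:2, Y:2.
Sum = 2 + 2 + 2 + 2 + 1 + 1 + 2 + 2 + 2 + 2 = 18.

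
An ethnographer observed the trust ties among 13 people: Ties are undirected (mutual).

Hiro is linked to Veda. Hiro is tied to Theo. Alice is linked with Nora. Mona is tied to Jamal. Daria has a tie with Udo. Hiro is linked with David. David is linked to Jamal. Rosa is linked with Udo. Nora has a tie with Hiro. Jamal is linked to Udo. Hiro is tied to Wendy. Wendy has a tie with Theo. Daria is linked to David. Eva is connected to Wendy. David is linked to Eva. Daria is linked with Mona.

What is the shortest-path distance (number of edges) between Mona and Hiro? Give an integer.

3

One shortest route is Mona – Daria – David – Hiro, which uses 3 edges, and at distance 2 from Mona we only reach {David, Udo}, which does not include Hiro. So d(Mona,Hiro) = 3.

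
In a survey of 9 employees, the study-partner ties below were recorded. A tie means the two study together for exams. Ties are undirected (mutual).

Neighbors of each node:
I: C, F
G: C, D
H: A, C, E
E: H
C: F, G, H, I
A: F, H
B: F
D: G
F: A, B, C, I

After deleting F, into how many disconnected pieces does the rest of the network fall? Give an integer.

Without F, the remaining ties split the others into: {A, C, D, E, G, H, I}; {B}.
That's 2 separate components.

2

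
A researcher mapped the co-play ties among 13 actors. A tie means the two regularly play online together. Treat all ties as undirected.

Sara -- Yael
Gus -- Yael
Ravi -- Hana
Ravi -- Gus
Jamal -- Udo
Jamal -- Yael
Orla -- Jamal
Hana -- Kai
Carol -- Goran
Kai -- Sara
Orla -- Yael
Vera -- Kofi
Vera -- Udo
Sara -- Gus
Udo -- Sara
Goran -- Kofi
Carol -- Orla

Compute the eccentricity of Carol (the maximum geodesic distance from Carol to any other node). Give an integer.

5

Distances from Carol: Goran:1, Gus:3, Hana:5, Jamal:2, Kai:4, Kofi:2, Orla:1, Ravi:4, Sara:3, Udo:3, Vera:3, Yael:2.
The largest is 5 (to Hana), so the eccentricity of Carol is 5.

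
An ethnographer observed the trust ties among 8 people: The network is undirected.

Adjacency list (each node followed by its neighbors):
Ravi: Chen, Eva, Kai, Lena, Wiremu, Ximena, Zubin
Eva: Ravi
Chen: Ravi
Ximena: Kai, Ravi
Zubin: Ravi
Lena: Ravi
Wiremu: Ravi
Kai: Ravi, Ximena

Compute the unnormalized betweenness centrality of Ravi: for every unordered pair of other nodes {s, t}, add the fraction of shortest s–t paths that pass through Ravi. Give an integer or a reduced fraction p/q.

20

Pairs whose geodesics pass through Ravi — Wiremu–Kai: 1; Wiremu–Ximena: 1; Wiremu–Eva: 1; Wiremu–Lena: 1; Wiremu–Zubin: 1; Wiremu–Chen: 1; Kai–Eva: 1; Kai–Lena: 1; Kai–Zubin: 1; Kai–Chen: 1; Ximena–Eva: 1; Ximena–Lena: 1; Ximena–Zubin: 1; Ximena–Chen: 1 … (+6 more pairs).
All other pairs contribute 0.
Summing the contributions gives betweenness(Ravi) = 20.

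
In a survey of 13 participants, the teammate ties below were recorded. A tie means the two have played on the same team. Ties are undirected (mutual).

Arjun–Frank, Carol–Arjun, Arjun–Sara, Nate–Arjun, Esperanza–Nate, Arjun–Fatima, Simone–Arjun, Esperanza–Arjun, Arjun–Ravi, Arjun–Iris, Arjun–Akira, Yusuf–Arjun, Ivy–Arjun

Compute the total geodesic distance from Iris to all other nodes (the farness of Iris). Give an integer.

Distances from Iris: Akira:2, Arjun:1, Carol:2, Esperanza:2, Fatima:2, Frank:2, Ivy:2, Nate:2, Ravi:2, Sara:2, Simone:2, Yusuf:2.
Sum = 2 + 1 + 2 + 2 + 2 + 2 + 2 + 2 + 2 + 2 + 2 + 2 = 23.

23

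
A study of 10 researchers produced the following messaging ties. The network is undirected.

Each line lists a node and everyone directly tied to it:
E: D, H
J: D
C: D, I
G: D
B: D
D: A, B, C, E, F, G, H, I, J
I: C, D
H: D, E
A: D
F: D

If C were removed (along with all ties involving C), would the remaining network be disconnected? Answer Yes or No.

No

Even without C, every remaining node can still reach every other (the residual graph is connected), so C is not a cut vertex.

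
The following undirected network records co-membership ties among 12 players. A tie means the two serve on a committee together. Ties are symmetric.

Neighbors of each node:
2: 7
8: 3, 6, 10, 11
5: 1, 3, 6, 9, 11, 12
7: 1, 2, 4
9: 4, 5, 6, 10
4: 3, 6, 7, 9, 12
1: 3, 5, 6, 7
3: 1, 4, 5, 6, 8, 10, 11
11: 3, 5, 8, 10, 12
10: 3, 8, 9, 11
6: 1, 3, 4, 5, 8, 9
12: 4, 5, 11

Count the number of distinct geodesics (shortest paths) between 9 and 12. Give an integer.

2

The shortest distance is 2. The length-2 paths are: 9–4–12; 9–5–12.
That gives 2 distinct shortest paths.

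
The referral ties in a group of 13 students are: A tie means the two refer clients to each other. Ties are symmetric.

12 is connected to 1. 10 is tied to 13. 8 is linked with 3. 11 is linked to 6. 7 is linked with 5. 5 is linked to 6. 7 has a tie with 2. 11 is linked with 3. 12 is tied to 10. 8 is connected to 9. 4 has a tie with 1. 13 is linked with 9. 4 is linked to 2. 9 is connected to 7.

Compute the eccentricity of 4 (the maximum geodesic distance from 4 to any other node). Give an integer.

5

Distances from 4: 1:1, 2:1, 3:5, 5:3, 6:4, 7:2, 8:4, 9:3, 10:3, 11:5, 12:2, 13:4.
The largest is 5 (to 11 and 3), so the eccentricity of 4 is 5.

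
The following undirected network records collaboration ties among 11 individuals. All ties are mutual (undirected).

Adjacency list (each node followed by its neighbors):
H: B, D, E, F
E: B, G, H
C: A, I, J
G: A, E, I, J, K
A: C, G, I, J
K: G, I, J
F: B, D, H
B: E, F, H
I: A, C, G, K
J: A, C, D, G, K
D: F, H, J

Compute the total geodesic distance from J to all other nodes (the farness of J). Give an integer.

16

Distances from J: A:1, B:3, C:1, D:1, E:2, F:2, G:1, H:2, I:2, K:1.
Sum = 1 + 3 + 1 + 1 + 2 + 2 + 1 + 2 + 2 + 1 = 16.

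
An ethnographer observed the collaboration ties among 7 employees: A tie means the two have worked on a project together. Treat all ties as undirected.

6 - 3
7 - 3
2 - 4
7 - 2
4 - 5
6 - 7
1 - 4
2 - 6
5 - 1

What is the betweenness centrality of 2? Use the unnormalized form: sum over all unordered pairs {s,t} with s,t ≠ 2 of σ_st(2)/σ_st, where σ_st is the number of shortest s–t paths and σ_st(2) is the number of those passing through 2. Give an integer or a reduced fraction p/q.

Pairs whose geodesics pass through 2 — 1–6: 1; 1–3: 2/2; 1–7: 1; 4–6: 1; 4–3: 2/2; 4–7: 1; 5–6: 1; 5–3: 2/2; 5–7: 1.
All other pairs contribute 0.
Summing the contributions gives betweenness(2) = 9.

9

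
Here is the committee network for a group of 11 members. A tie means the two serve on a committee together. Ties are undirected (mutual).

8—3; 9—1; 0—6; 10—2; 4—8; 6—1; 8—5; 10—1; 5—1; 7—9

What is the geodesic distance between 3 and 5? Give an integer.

2

One shortest route is 3 – 8 – 5, which uses 2 edges, and 3 and 5 are not directly tied, so nothing shorter exists. So d(3,5) = 2.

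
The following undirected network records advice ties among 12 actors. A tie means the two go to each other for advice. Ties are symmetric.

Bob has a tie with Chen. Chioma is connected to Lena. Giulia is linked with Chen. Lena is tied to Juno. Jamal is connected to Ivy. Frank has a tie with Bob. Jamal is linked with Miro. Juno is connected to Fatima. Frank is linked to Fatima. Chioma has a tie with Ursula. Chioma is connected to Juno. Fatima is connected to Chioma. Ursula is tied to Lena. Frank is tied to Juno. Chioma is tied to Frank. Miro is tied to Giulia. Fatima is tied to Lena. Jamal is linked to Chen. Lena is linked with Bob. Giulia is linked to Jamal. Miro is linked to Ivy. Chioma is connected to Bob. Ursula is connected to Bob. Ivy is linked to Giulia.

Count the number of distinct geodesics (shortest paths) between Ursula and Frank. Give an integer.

The shortest distance is 2. The length-2 paths are: Ursula–Bob–Frank; Ursula–Chioma–Frank.
That gives 2 distinct shortest paths.

2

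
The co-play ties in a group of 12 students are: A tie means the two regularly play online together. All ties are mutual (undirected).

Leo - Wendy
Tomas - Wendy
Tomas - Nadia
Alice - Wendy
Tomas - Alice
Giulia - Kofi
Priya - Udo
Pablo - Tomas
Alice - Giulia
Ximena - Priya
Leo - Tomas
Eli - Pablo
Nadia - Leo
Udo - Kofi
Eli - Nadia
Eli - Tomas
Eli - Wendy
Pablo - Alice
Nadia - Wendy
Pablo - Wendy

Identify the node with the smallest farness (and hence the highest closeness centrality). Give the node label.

Alice

Farness (sum of distances to all others) for each node — Alice:24, Eli:33, Giulia:26, Kofi:30, Leo:34, Nadia:33, Pablo:28, Priya:44, Tomas:26, Udo:36, Wendy:26, Ximena:54.
The smallest farness is 24, for Alice, so Alice has the highest closeness.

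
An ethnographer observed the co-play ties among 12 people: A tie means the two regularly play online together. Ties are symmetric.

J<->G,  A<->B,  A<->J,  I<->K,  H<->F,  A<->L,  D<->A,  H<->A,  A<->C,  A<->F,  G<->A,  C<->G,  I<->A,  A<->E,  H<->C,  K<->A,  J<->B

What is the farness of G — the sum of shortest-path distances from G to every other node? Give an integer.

Distances from G: A:1, B:2, C:1, D:2, E:2, F:2, H:2, I:2, J:1, K:2, L:2.
Sum = 1 + 2 + 1 + 2 + 2 + 2 + 2 + 2 + 1 + 2 + 2 = 19.

19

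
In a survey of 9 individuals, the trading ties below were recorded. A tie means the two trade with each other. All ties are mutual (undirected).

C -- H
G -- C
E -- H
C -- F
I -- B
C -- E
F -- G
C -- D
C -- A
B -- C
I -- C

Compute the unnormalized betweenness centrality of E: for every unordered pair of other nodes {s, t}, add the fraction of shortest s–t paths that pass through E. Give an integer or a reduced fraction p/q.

0

No shortest path between any pair of other nodes passes through E.
Summing the contributions gives betweenness(E) = 0.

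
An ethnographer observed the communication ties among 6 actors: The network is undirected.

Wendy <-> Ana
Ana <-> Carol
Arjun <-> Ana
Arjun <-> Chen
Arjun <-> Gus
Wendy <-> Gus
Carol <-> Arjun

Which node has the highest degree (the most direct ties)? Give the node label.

Degrees — Ana:3, Arjun:4, Carol:2, Chen:1, Gus:2, Wendy:2.
The maximum is 4, attained only by Arjun.

Arjun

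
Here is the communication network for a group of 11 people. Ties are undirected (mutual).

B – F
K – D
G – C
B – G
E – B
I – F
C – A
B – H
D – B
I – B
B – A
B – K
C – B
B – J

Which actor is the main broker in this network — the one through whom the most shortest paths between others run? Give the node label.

B

Unnormalized betweenness of each node: A:0, B:81/2, C:1/2, D:0, E:0, F:0, G:0, H:0, I:0, J:0, K:0.
B has the largest value, 81/2, making it the main broker — the node through which the most shortest paths run.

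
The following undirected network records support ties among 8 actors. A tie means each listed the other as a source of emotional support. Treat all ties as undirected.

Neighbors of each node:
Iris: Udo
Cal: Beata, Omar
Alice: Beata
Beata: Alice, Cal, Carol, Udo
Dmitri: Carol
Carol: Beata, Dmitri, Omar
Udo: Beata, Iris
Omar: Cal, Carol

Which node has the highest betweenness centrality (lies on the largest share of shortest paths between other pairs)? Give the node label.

Beata

Unnormalized betweenness of each node: Alice:0, Beata:15, Cal:2, Carol:8, Dmitri:0, Iris:0, Omar:1, Udo:6.
Beata has the largest value, 15, making it the main broker — the node through which the most shortest paths run.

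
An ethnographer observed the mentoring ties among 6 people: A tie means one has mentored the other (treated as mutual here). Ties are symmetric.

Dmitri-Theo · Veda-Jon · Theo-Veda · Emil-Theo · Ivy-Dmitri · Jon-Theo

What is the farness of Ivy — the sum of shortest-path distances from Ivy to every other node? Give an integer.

Distances from Ivy: Dmitri:1, Emil:3, Jon:3, Theo:2, Veda:3.
Sum = 1 + 3 + 3 + 2 + 3 = 12.

12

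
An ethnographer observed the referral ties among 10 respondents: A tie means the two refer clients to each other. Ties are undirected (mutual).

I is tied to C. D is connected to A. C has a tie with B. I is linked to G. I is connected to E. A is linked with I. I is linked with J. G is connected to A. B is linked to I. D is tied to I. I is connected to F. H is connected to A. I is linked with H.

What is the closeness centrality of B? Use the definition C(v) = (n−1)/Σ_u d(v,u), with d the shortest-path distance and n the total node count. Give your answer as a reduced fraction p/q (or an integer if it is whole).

Distances from B: A:2, C:1, D:2, E:2, F:2, G:2, H:2, I:1, J:2. Sum = 16.
n = 10, so closeness = 9/16.

9/16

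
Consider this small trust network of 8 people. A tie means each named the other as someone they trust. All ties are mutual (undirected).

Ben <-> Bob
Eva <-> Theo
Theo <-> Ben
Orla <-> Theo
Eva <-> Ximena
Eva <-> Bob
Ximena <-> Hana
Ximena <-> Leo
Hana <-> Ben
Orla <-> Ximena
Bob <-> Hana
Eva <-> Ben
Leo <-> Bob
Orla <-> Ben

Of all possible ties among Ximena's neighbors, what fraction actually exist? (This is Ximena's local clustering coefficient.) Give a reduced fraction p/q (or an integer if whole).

Ximena's neighbors: Eva, Hana, Leo, and Orla (k = 4).
Possible neighbor pairs: C(4,2) = 6. Edges among them: none → e = 0.
Clustering(Ximena) = 0/6 = 0.

0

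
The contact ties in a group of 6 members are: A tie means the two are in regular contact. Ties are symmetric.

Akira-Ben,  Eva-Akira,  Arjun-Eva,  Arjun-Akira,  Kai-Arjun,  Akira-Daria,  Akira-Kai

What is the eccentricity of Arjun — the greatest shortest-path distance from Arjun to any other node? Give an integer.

Distances from Arjun: Akira:1, Ben:2, Daria:2, Eva:1, Kai:1.
The largest is 2 (to Daria and Ben), so the eccentricity of Arjun is 2.

2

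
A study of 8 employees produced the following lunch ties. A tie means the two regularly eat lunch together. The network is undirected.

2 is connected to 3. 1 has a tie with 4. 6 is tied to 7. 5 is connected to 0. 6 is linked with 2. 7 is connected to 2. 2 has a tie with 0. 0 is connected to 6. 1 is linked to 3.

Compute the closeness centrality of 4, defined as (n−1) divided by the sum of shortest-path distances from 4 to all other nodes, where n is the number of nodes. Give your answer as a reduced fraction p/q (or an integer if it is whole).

7/23

Distances from 4: 0:4, 1:1, 2:3, 3:2, 5:5, 6:4, 7:4. Sum = 23.
n = 8, so closeness = 7/23.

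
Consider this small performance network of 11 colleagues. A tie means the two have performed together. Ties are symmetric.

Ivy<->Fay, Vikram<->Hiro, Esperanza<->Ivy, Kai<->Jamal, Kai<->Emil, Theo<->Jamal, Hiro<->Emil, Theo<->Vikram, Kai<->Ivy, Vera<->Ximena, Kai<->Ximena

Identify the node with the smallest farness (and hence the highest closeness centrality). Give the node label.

Farness (sum of distances to all others) for each node — Emil:22, Esperanza:31, Fay:31, Hiro:27, Ivy:22, Jamal:22, Kai:17, Theo:27, Vera:33, Vikram:32, Ximena:24.
The smallest farness is 17, for Kai, so Kai has the highest closeness.

Kai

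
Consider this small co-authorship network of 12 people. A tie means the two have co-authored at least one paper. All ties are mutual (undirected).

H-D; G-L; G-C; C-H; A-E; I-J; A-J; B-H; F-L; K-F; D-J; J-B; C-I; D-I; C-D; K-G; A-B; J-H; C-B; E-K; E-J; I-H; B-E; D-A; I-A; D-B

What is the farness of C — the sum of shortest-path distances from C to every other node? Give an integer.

Distances from C: A:2, B:1, D:1, E:2, F:3, G:1, H:1, I:1, J:2, K:2, L:2.
Sum = 2 + 1 + 1 + 2 + 3 + 1 + 1 + 1 + 2 + 2 + 2 = 18.

18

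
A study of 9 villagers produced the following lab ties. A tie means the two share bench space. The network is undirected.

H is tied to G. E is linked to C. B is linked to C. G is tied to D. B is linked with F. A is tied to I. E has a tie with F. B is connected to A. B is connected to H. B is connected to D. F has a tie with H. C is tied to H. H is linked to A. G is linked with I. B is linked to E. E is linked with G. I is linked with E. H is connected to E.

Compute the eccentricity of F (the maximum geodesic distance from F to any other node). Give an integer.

Distances from F: A:2, B:1, C:2, D:2, E:1, G:2, H:1, I:2.
The largest is 2 (to I, G, C, A, and D), so the eccentricity of F is 2.

2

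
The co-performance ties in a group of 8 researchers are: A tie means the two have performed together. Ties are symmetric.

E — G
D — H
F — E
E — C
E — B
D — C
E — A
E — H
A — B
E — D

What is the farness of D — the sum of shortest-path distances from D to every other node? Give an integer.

11

Distances from D: A:2, B:2, C:1, E:1, F:2, G:2, H:1.
Sum = 2 + 2 + 1 + 1 + 2 + 2 + 1 = 11.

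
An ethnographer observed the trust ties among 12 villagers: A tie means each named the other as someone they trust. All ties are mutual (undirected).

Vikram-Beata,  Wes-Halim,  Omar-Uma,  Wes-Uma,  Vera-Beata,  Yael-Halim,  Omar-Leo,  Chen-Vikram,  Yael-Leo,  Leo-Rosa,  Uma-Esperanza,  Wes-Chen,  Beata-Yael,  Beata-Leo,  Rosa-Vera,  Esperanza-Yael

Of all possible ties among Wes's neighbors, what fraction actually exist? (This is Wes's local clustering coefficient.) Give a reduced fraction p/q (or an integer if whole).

0

Wes's neighbors: Chen, Halim, and Uma (k = 3).
Possible neighbor pairs: C(3,2) = 3. Edges among them: none → e = 0.
Clustering(Wes) = 0/3 = 0.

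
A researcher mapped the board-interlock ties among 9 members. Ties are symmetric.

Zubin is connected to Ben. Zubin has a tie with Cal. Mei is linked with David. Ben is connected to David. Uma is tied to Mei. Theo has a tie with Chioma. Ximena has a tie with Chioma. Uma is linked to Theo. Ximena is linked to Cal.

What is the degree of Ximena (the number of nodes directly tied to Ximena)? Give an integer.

2

Ximena is directly tied to Cal and Chioma. That is 2 neighbors, so the degree of Ximena is 2.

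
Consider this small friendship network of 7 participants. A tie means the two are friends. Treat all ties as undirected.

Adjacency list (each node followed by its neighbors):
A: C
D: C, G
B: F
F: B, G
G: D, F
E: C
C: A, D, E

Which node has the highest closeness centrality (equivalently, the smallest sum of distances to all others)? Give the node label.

D

Farness (sum of distances to all others) for each node — A:17, B:20, C:12, D:11, E:17, F:15, G:12.
The smallest farness is 11, for D, so D has the highest closeness.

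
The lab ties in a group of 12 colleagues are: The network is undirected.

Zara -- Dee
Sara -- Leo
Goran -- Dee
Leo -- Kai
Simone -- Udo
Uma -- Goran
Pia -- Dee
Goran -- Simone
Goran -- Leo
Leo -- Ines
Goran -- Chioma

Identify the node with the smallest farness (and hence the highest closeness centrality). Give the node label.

Farness (sum of distances to all others) for each node — Chioma:27, Dee:23, Goran:17, Ines:31, Kai:31, Leo:21, Pia:33, Sara:31, Simone:25, Udo:35, Uma:27, Zara:33.
The smallest farness is 17, for Goran, so Goran has the highest closeness.

Goran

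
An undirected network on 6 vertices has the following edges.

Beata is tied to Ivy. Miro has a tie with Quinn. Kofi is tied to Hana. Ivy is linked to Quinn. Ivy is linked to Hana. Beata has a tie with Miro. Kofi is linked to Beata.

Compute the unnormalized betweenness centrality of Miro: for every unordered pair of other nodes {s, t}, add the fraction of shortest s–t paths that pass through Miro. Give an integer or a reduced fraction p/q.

5/6

Pairs whose geodesics pass through Miro — Kofi–Quinn: 1/3; Quinn–Beata: 1/2.
All other pairs contribute 0.
Summing the contributions gives betweenness(Miro) = 5/6.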